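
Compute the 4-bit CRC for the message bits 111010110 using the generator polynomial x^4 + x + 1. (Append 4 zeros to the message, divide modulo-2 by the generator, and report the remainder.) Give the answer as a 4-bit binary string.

Append 4 zeros: 1110101100000. Divide by 10011 (XOR where the leading bit is 1):
  pos 0: 11101 XOR 10011 = 01110
  pos 1: 11100 XOR 10011 = 01111
  pos 2: 11111 XOR 10011 = 01100
  pos 3: 11001 XOR 10011 = 01010
  pos 4: 10100 XOR 10011 = 00111
  pos 6: 11100 XOR 10011 = 01111
  pos 7: 11110 XOR 10011 = 01101
  pos 8: 11010 XOR 10011 = 01001
Remainder (last 4 bits) = 1001. This is the CRC / FCS.

1001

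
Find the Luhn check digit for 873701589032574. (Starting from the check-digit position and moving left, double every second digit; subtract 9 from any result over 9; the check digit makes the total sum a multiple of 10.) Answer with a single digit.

0

Partial digits right→left: 4 7 5 2 3 0 9 8 5 1 0 7 3 7 8
Double every second digit counting from the check-digit position (so the 1st, 3rd, 5th, ... of the partial from the right).
  doubled (with −9 where >9): 8 1 6 9 1 0 6 7 → sum 38
  kept as-is: 7 2 0 8 1 7 7 → sum 32
Total = 38 + 32 = 70.
Check digit = (10 − (70 mod 10)) mod 10 = 0.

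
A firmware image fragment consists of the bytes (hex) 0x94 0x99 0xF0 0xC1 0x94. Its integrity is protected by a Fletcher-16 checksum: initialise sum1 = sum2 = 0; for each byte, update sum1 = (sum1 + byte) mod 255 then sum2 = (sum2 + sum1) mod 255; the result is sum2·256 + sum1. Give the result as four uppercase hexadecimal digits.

3875

Running sums (mod 255):
  after byte 0 (0x94): sum1=148, sum2=148
  after byte 1 (0x99): sum1=46, sum2=194
  after byte 2 (0xF0): sum1=31, sum2=225
  after byte 3 (0xC1): sum1=224, sum2=194
  after byte 4 (0x94): sum1=117, sum2=56
Checksum = sum2·256 + sum1 = 56·256 + 117 = 14453 = 0x3875.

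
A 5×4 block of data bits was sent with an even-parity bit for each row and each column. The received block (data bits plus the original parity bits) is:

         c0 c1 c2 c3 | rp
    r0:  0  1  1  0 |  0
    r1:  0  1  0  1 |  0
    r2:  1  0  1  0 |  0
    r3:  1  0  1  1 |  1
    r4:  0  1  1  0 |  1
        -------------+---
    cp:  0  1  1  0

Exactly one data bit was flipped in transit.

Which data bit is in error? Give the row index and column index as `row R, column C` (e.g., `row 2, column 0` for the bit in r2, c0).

row 4, column 2

Recompute each row's even parity and compare to rp:
  r0: data parity 0, sent rp 0 → ok
  r1: data parity 0, sent rp 0 → ok
  r2: data parity 0, sent rp 0 → ok
  r3: data parity 1, sent rp 1 → ok
  r4: data parity 0, sent rp 1 → mismatch
Recompute each column's even parity and compare to cp:
  c0: data parity 0, sent cp 0 → ok
  c1: data parity 1, sent cp 1 → ok
  c2: data parity 0, sent cp 1 → mismatch
  c3: data parity 0, sent cp 0 → ok
Exactly one row (r4) and one column (c2) fail → the flipped bit is at their intersection.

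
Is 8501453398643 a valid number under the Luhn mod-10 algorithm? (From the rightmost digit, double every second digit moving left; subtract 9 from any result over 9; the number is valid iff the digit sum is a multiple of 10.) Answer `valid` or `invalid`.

From the right, keep odd positions and double even positions (subtract 9 from any doubled value over 9):
  doubled (positions 2,4,...): 8 7 6 1 2 1 → sum 25
  kept (positions 1,3,...): 3 6 9 3 4 0 8 → sum 33
Total = 58.
58 mod 10 = 8, so the number is invalid.

invalid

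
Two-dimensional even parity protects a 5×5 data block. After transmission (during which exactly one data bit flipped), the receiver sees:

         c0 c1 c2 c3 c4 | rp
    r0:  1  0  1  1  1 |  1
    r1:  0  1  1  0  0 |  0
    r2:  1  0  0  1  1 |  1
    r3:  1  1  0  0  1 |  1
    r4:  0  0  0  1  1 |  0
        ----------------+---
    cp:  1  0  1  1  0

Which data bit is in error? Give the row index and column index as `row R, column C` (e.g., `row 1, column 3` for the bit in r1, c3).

row 0, column 2

Recompute each row's even parity and compare to rp:
  r0: data parity 0, sent rp 1 → mismatch
  r1: data parity 0, sent rp 0 → ok
  r2: data parity 1, sent rp 1 → ok
  r3: data parity 1, sent rp 1 → ok
  r4: data parity 0, sent rp 0 → ok
Recompute each column's even parity and compare to cp:
  c0: data parity 1, sent cp 1 → ok
  c1: data parity 0, sent cp 0 → ok
  c2: data parity 0, sent cp 1 → mismatch
  c3: data parity 1, sent cp 1 → ok
  c4: data parity 0, sent cp 0 → ok
Exactly one row (r0) and one column (c2) fail → the flipped bit is at their intersection.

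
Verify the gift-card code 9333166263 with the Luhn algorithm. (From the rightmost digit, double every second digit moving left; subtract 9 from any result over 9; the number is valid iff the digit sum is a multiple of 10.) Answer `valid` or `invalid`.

valid

From the right, keep odd positions and double even positions (subtract 9 from any doubled value over 9):
  doubled (positions 2,4,...): 3 3 2 6 9 → sum 23
  kept (positions 1,3,...): 3 2 6 3 3 → sum 17
Total = 40.
40 mod 10 = 0, so the number is valid.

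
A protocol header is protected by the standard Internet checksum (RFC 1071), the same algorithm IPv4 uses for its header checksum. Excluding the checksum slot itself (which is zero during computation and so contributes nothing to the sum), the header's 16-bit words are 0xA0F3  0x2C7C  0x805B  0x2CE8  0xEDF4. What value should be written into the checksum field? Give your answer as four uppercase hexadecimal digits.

9757

One's-complement addition (fold any carry out of bit 15 back into bit 0):
  0xA0F3 + 0x2C7C = 0x0CD6F
  0xCD6F + 0x805B = 0x14DCA → wrap carry → 0x4DCB
  0x4DCB + 0x2CE8 = 0x07AB3
  0x7AB3 + 0xEDF4 = 0x168A7 → wrap carry → 0x68A8
One's-complement sum = 0x68A8.
Checksum = ~0x68A8 & 0xFFFF = 0x9757.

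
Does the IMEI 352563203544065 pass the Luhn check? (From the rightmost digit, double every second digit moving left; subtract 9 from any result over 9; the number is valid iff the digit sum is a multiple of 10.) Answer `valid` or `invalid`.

invalid

From the right, keep odd positions and double even positions (subtract 9 from any doubled value over 9):
  doubled (positions 2,4,...): 3 8 1 0 6 1 1 → sum 20
  kept (positions 1,3,...): 5 0 4 3 2 6 2 3 → sum 25
Total = 45.
45 mod 10 = 5, so the number is invalid.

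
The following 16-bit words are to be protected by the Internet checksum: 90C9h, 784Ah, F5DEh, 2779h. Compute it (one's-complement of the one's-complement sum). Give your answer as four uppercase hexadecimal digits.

One's-complement addition (fold any carry out of bit 15 back into bit 0):
  0x90C9 + 0x784A = 0x10913 → wrap carry → 0x0914
  0x0914 + 0xF5DE = 0x0FEF2
  0xFEF2 + 0x2779 = 0x1266B → wrap carry → 0x266C
One's-complement sum = 0x266C.
Checksum = ~0x266C & 0xFFFF = 0xD993.

D993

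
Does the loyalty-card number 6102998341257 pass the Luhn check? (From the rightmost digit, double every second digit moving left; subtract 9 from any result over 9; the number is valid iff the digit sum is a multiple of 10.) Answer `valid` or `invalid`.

From the right, keep odd positions and double even positions (subtract 9 from any doubled value over 9):
  doubled (positions 2,4,...): 1 2 6 9 4 2 → sum 24
  kept (positions 1,3,...): 7 2 4 8 9 0 6 → sum 36
Total = 60.
60 mod 10 = 0, so the number is valid.

valid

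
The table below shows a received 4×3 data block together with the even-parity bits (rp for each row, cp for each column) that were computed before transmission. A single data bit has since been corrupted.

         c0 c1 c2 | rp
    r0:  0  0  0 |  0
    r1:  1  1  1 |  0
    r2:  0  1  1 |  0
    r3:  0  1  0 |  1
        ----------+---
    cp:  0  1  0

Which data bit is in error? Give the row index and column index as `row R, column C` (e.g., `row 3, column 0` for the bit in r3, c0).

Recompute each row's even parity and compare to rp:
  r0: data parity 0, sent rp 0 → ok
  r1: data parity 1, sent rp 0 → mismatch
  r2: data parity 0, sent rp 0 → ok
  r3: data parity 1, sent rp 1 → ok
Recompute each column's even parity and compare to cp:
  c0: data parity 1, sent cp 0 → mismatch
  c1: data parity 1, sent cp 1 → ok
  c2: data parity 0, sent cp 0 → ok
Exactly one row (r1) and one column (c0) fail → the flipped bit is at their intersection.

row 1, column 0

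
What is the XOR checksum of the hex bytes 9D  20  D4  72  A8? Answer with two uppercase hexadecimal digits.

XOR the bytes together:
  start with 0x9D
  0x9D ⊕ 0x20 = 0xBD
  0xBD ⊕ 0xD4 = 0x69
  0x69 ⊕ 0x72 = 0x1B
  0x1B ⊕ 0xA8 = 0xB3

B3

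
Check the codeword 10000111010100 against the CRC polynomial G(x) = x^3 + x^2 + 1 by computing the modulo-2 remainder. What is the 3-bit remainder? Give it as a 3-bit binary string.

000

Modulo-2 division of 10000111010100 by 1101:
  pos 0: 1000 XOR 1101 = 0101
  pos 1: 1010 XOR 1101 = 0111
  pos 2: 1111 XOR 1101 = 0010
  pos 4: 1011 XOR 1101 = 0110
  pos 5: 1100 XOR 1101 = 0001
  pos 8: 1101 XOR 1101 = 0000
Remainder = 000 (zero — the frame passes the CRC check).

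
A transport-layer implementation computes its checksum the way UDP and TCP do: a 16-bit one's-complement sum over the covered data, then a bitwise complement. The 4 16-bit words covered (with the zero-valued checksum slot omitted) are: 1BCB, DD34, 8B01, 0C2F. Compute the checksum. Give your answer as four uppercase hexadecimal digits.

One's-complement addition (fold any carry out of bit 15 back into bit 0):
  0x1BCB + 0xDD34 = 0x0F8FF
  0xF8FF + 0x8B01 = 0x18400 → wrap carry → 0x8401
  0x8401 + 0x0C2F = 0x09030
One's-complement sum = 0x9030.
Checksum = ~0x9030 & 0xFFFF = 0x6FCF.

6FCF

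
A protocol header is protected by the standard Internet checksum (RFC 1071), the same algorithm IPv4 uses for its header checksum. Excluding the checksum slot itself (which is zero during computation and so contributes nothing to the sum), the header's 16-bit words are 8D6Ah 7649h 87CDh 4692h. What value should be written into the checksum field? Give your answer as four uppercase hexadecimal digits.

One's-complement addition (fold any carry out of bit 15 back into bit 0):
  0x8D6A + 0x7649 = 0x103B3 → wrap carry → 0x03B4
  0x03B4 + 0x87CD = 0x08B81
  0x8B81 + 0x4692 = 0x0D213
One's-complement sum = 0xD213.
Checksum = ~0xD213 & 0xFFFF = 0x2DEC.

2DEC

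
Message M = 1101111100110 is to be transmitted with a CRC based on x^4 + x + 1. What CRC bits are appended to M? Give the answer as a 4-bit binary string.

Append 4 zeros: 11011111001100000. Divide by 10011 (XOR where the leading bit is 1):
  pos 0: 11011 XOR 10011 = 01000
  pos 1: 10001 XOR 10011 = 00010
  pos 4: 10110 XOR 10011 = 00101
  pos 6: 10101 XOR 10011 = 00110
  pos 8: 11010 XOR 10011 = 01001
  pos 9: 10010 XOR 10011 = 00001
Remainder (last 4 bits) = 1000. This is the CRC / FCS.

1000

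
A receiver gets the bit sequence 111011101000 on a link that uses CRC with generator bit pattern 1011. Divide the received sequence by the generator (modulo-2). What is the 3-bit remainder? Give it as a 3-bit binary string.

Modulo-2 division of 111011101000 by 1011:
  pos 0: 1110 XOR 1011 = 0101
  pos 1: 1011 XOR 1011 = 0000
  pos 5: 1101 XOR 1011 = 0110
  pos 6: 1100 XOR 1011 = 0111
  pos 7: 1110 XOR 1011 = 0101
  pos 8: 1010 XOR 1011 = 0001
Remainder = 001 (nonzero — an error is detected).

001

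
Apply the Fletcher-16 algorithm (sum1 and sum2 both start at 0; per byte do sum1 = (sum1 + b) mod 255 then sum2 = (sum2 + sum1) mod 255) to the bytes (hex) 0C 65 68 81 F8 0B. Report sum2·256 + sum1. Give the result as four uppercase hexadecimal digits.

665F

Running sums (mod 255):
  after byte 0 (0C): sum1=12, sum2=12
  after byte 1 (65): sum1=113, sum2=125
  after byte 2 (68): sum1=217, sum2=87
  after byte 3 (81): sum1=91, sum2=178
  after byte 4 (F8): sum1=84, sum2=7
  after byte 5 (0B): sum1=95, sum2=102
Checksum = sum2·256 + sum1 = 102·256 + 95 = 26207 = 0x665F.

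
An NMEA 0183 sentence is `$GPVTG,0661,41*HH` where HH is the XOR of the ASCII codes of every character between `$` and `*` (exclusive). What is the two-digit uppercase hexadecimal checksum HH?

XOR the ASCII codes of the payload characters:
  'G' = 0x47 → acc = 0x47
  'P' = 0x50 → acc = 0x17
  'V' = 0x56 → acc = 0x41
  'T' = 0x54 → acc = 0x15
  'G' = 0x47 → acc = 0x52
  ',' = 0x2C → acc = 0x7E
  '0' = 0x30 → acc = 0x4E
  '6' = 0x36 → acc = 0x78
  '6' = 0x36 → acc = 0x4E
  '1' = 0x31 → acc = 0x7F
  ',' = 0x2C → acc = 0x53
  '4' = 0x34 → acc = 0x67
  '1' = 0x31 → acc = 0x56
Checksum = 0x56.

56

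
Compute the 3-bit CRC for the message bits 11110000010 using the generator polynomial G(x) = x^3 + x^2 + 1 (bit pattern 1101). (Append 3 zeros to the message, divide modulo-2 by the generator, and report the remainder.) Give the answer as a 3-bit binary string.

Append 3 zeros: 11110000010000. Divide by 1101 (XOR where the leading bit is 1):
  pos 0: 1111 XOR 1101 = 0010
  pos 2: 1000 XOR 1101 = 0101
  pos 3: 1010 XOR 1101 = 0111
  pos 4: 1110 XOR 1101 = 0011
  pos 6: 1101 XOR 1101 = 0000
Remainder (last 3 bits) = 000. This is the CRC / FCS.

000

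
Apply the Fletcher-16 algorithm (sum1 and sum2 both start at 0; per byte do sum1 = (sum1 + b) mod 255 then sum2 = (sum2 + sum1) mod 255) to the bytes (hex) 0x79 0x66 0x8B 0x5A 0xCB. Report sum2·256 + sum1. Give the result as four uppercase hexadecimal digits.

1C91

Running sums (mod 255):
  after byte 0 (0x79): sum1=121, sum2=121
  after byte 1 (0x66): sum1=223, sum2=89
  after byte 2 (0x8B): sum1=107, sum2=196
  after byte 3 (0x5A): sum1=197, sum2=138
  after byte 4 (0xCB): sum1=145, sum2=28
Checksum = sum2·256 + sum1 = 28·256 + 145 = 7313 = 0x1C91.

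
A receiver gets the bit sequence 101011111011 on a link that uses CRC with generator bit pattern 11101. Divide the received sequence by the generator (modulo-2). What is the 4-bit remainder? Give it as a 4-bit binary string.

Modulo-2 division of 101011111011 by 11101:
  pos 0: 10101 XOR 11101 = 01000
  pos 1: 10001 XOR 11101 = 01100
  pos 2: 11001 XOR 11101 = 00100
  pos 4: 10011 XOR 11101 = 01110
  pos 5: 11100 XOR 11101 = 00001
Remainder = 0111 (nonzero — an error is detected).

0111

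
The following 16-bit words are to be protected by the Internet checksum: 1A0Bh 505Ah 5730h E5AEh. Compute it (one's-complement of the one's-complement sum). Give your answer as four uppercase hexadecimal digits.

58BB

One's-complement addition (fold any carry out of bit 15 back into bit 0):
  0x1A0B + 0x505A = 0x06A65
  0x6A65 + 0x5730 = 0x0C195
  0xC195 + 0xE5AE = 0x1A743 → wrap carry → 0xA744
One's-complement sum = 0xA744.
Checksum = ~0xA744 & 0xFFFF = 0x58BB.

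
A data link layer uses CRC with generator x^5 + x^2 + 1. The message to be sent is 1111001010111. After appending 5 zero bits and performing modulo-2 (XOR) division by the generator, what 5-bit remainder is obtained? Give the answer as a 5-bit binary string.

01100

Append 5 zeros: 111100101011100000. Divide by 100101 (XOR where the leading bit is 1):
  pos 0: 111100 XOR 100101 = 011001
  pos 1: 110011 XOR 100101 = 010110
  pos 2: 101100 XOR 100101 = 001001
  pos 4: 100110 XOR 100101 = 000011
  pos 8: 111110 XOR 100101 = 011011
  pos 9: 110110 XOR 100101 = 010011
  pos 10: 100110 XOR 100101 = 000011
Remainder (last 5 bits) = 01100. This is the CRC / FCS.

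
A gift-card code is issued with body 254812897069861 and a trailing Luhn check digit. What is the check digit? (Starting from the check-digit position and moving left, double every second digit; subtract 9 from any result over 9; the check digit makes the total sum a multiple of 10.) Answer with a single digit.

3

Partial digits right→left: 1 6 8 9 6 0 7 9 8 2 1 8 4 5 2
Double every second digit counting from the check-digit position (so the 1st, 3rd, 5th, ... of the partial from the right).
  doubled (with −9 where >9): 2 7 3 5 7 2 8 4 → sum 38
  kept as-is: 6 9 0 9 2 8 5 → sum 39
Total = 38 + 39 = 77.
Check digit = (10 − (77 mod 10)) mod 10 = 3.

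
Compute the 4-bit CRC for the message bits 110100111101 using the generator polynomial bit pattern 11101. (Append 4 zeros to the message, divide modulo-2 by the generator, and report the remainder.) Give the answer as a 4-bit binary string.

Append 4 zeros: 1101001111010000. Divide by 11101 (XOR where the leading bit is 1):
  pos 0: 11010 XOR 11101 = 00111
  pos 2: 11101 XOR 11101 = 00000
  pos 7: 11101 XOR 11101 = 00000
Remainder (last 4 bits) = 0000. This is the CRC / FCS.

0000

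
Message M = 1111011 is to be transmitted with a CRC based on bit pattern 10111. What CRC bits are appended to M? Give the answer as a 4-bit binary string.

Append 4 zeros: 11110110000. Divide by 10111 (XOR where the leading bit is 1):
  pos 0: 11110 XOR 10111 = 01001
  pos 1: 10011 XOR 10111 = 00100
  pos 3: 10010 XOR 10111 = 00101
  pos 5: 10100 XOR 10111 = 00011
Remainder (last 4 bits) = 0110. This is the CRC / FCS.

0110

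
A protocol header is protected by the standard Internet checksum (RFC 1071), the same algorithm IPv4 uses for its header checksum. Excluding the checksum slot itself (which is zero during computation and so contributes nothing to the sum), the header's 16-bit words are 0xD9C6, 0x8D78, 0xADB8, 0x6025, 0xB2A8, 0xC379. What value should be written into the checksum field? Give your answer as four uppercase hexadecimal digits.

14C0

One's-complement addition (fold any carry out of bit 15 back into bit 0):
  0xD9C6 + 0x8D78 = 0x1673E → wrap carry → 0x673F
  0x673F + 0xADB8 = 0x114F7 → wrap carry → 0x14F8
  0x14F8 + 0x6025 = 0x0751D
  0x751D + 0xB2A8 = 0x127C5 → wrap carry → 0x27C6
  0x27C6 + 0xC379 = 0x0EB3F
One's-complement sum = 0xEB3F.
Checksum = ~0xEB3F & 0xFFFF = 0x14C0.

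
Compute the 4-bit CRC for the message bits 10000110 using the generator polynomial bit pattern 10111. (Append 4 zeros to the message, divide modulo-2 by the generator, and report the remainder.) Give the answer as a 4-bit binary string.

0010

Append 4 zeros: 100001100000. Divide by 10111 (XOR where the leading bit is 1):
  pos 0: 10000 XOR 10111 = 00111
  pos 2: 11111 XOR 10111 = 01000
  pos 3: 10000 XOR 10111 = 00111
  pos 5: 11100 XOR 10111 = 01011
  pos 6: 10110 XOR 10111 = 00001
Remainder (last 4 bits) = 0010. This is the CRC / FCS.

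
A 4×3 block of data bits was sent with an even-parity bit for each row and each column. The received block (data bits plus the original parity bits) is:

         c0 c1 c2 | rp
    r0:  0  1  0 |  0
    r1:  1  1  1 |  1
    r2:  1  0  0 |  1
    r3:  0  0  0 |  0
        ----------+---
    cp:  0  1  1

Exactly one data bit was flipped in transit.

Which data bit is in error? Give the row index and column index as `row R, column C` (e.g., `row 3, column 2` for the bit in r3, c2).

row 0, column 1

Recompute each row's even parity and compare to rp:
  r0: data parity 1, sent rp 0 → mismatch
  r1: data parity 1, sent rp 1 → ok
  r2: data parity 1, sent rp 1 → ok
  r3: data parity 0, sent rp 0 → ok
Recompute each column's even parity and compare to cp:
  c0: data parity 0, sent cp 0 → ok
  c1: data parity 0, sent cp 1 → mismatch
  c2: data parity 1, sent cp 1 → ok
Exactly one row (r0) and one column (c1) fail → the flipped bit is at their intersection.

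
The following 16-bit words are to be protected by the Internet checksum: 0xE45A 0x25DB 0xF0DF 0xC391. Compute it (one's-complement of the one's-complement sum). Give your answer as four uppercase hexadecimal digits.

One's-complement addition (fold any carry out of bit 15 back into bit 0):
  0xE45A + 0x25DB = 0x10A35 → wrap carry → 0x0A36
  0x0A36 + 0xF0DF = 0x0FB15
  0xFB15 + 0xC391 = 0x1BEA6 → wrap carry → 0xBEA7
One's-complement sum = 0xBEA7.
Checksum = ~0xBEA7 & 0xFFFF = 0x4158.

4158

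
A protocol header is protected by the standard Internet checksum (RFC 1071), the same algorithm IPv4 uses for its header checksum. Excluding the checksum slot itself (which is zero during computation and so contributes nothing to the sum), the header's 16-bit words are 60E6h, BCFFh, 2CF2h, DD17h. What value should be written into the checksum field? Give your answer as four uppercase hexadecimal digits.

One's-complement addition (fold any carry out of bit 15 back into bit 0):
  0x60E6 + 0xBCFF = 0x11DE5 → wrap carry → 0x1DE6
  0x1DE6 + 0x2CF2 = 0x04AD8
  0x4AD8 + 0xDD17 = 0x127EF → wrap carry → 0x27F0
One's-complement sum = 0x27F0.
Checksum = ~0x27F0 & 0xFFFF = 0xD80F.

D80F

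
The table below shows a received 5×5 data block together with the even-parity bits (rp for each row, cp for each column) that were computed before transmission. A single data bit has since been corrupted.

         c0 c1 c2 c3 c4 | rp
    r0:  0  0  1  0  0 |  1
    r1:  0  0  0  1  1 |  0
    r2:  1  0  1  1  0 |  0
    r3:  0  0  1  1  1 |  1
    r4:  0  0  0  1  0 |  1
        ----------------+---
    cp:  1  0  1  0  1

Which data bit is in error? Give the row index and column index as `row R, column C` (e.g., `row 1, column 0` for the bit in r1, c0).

row 2, column 4

Recompute each row's even parity and compare to rp:
  r0: data parity 1, sent rp 1 → ok
  r1: data parity 0, sent rp 0 → ok
  r2: data parity 1, sent rp 0 → mismatch
  r3: data parity 1, sent rp 1 → ok
  r4: data parity 1, sent rp 1 → ok
Recompute each column's even parity and compare to cp:
  c0: data parity 1, sent cp 1 → ok
  c1: data parity 0, sent cp 0 → ok
  c2: data parity 1, sent cp 1 → ok
  c3: data parity 0, sent cp 0 → ok
  c4: data parity 0, sent cp 1 → mismatch
Exactly one row (r2) and one column (c4) fail → the flipped bit is at their intersection.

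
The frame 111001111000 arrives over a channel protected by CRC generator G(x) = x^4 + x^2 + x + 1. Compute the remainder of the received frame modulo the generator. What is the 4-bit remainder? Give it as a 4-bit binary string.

0001

Modulo-2 division of 111001111000 by 10111:
  pos 0: 11100 XOR 10111 = 01011
  pos 1: 10111 XOR 10111 = 00000
  pos 6: 11100 XOR 10111 = 01011
  pos 7: 10110 XOR 10111 = 00001
Remainder = 0001 (nonzero — an error is detected).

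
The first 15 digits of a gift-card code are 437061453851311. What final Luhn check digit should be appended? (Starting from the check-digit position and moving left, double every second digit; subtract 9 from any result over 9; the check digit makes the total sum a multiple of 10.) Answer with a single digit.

Partial digits right→left: 1 1 3 1 5 8 3 5 4 1 6 0 7 3 4
Double every second digit counting from the check-digit position (so the 1st, 3rd, 5th, ... of the partial from the right).
  doubled (with −9 where >9): 2 6 1 6 8 3 5 8 → sum 39
  kept as-is: 1 1 8 5 1 0 3 → sum 19
Total = 39 + 19 = 58.
Check digit = (10 − (58 mod 10)) mod 10 = 2.

2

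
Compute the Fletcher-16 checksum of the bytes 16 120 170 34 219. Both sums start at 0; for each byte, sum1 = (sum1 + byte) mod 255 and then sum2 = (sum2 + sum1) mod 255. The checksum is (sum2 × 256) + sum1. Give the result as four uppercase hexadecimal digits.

5231

Running sums (mod 255):
  after byte 0 (16): sum1=16, sum2=16
  after byte 1 (120): sum1=136, sum2=152
  after byte 2 (170): sum1=51, sum2=203
  after byte 3 (34): sum1=85, sum2=33
  after byte 4 (219): sum1=49, sum2=82
Checksum = sum2·256 + sum1 = 82·256 + 49 = 21041 = 0x5231.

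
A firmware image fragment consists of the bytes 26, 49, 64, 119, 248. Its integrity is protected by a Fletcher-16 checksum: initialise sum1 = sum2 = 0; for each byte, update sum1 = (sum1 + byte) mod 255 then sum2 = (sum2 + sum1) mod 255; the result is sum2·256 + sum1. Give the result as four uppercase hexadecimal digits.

Running sums (mod 255):
  after byte 0 (26): sum1=26, sum2=26
  after byte 1 (49): sum1=75, sum2=101
  after byte 2 (64): sum1=139, sum2=240
  after byte 3 (119): sum1=3, sum2=243
  after byte 4 (248): sum1=251, sum2=239
Checksum = sum2·256 + sum1 = 239·256 + 251 = 61435 = 0xEFFB.

EFFB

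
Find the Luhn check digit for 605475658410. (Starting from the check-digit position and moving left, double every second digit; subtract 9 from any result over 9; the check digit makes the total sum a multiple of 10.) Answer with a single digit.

9

Partial digits right→left: 0 1 4 8 5 6 5 7 4 5 0 6
Double every second digit counting from the check-digit position (so the 1st, 3rd, 5th, ... of the partial from the right).
  doubled (with −9 where >9): 0 8 1 1 8 0 → sum 18
  kept as-is: 1 8 6 7 5 6 → sum 33
Total = 18 + 33 = 51.
Check digit = (10 − (51 mod 10)) mod 10 = 9.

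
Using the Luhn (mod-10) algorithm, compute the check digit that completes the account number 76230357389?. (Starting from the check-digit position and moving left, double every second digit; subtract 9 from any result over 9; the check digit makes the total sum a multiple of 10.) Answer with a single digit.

Partial digits right→left: 9 8 3 7 5 3 0 3 2 6 7
Double every second digit counting from the check-digit position (so the 1st, 3rd, 5th, ... of the partial from the right).
  doubled (with −9 where >9): 9 6 1 0 4 5 → sum 25
  kept as-is: 8 7 3 3 6 → sum 27
Total = 25 + 27 = 52.
Check digit = (10 − (52 mod 10)) mod 10 = 8.

8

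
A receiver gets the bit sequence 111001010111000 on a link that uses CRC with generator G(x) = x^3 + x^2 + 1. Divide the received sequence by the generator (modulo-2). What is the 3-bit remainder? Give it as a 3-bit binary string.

000

Modulo-2 division of 111001010111000 by 1101:
  pos 0: 1110 XOR 1101 = 0011
  pos 2: 1101 XOR 1101 = 0000
  pos 7: 1011 XOR 1101 = 0110
  pos 8: 1101 XOR 1101 = 0000
Remainder = 000 (zero — the frame passes the CRC check).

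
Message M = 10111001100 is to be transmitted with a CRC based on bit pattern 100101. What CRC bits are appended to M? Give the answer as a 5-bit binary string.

Append 5 zeros: 1011100110000000. Divide by 100101 (XOR where the leading bit is 1):
  pos 0: 101110 XOR 100101 = 001011
  pos 2: 101101 XOR 100101 = 001000
  pos 4: 100010 XOR 100101 = 000111
  pos 7: 111000 XOR 100101 = 011101
  pos 8: 111010 XOR 100101 = 011111
  pos 9: 111110 XOR 100101 = 011011
  pos 10: 110110 XOR 100101 = 010011
Remainder (last 5 bits) = 10011. This is the CRC / FCS.

10011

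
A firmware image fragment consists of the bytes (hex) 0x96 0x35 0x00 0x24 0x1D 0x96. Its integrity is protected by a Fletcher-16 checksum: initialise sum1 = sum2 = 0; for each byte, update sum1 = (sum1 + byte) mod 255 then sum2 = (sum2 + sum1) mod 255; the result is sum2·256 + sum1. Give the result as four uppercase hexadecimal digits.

CEA3

Running sums (mod 255):
  after byte 0 (0x96): sum1=150, sum2=150
  after byte 1 (0x35): sum1=203, sum2=98
  after byte 2 (0x00): sum1=203, sum2=46
  after byte 3 (0x24): sum1=239, sum2=30
  after byte 4 (0x1D): sum1=13, sum2=43
  after byte 5 (0x96): sum1=163, sum2=206
Checksum = sum2·256 + sum1 = 206·256 + 163 = 52899 = 0xCEA3.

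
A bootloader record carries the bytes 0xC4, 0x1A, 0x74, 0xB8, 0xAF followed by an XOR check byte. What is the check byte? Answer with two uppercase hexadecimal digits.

XOR the bytes together:
  start with 0xC4
  0xC4 ⊕ 0x1A = 0xDE
  0xDE ⊕ 0x74 = 0xAA
  0xAA ⊕ 0xB8 = 0x12
  0x12 ⊕ 0xAF = 0xBD

BD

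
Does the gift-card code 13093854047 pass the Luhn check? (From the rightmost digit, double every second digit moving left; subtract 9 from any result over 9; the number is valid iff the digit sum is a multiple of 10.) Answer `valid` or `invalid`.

invalid

From the right, keep odd positions and double even positions (subtract 9 from any doubled value over 9):
  doubled (positions 2,4,...): 8 8 7 9 6 → sum 38
  kept (positions 1,3,...): 7 0 5 3 0 1 → sum 16
Total = 54.
54 mod 10 = 4, so the number is invalid.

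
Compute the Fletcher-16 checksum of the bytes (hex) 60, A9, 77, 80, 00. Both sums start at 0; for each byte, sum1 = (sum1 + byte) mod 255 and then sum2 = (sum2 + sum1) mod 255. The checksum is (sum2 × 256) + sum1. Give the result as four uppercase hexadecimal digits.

Running sums (mod 255):
  after byte 0 (60): sum1=96, sum2=96
  after byte 1 (A9): sum1=10, sum2=106
  after byte 2 (77): sum1=129, sum2=235
  after byte 3 (80): sum1=2, sum2=237
  after byte 4 (00): sum1=2, sum2=239
Checksum = sum2·256 + sum1 = 239·256 + 2 = 61186 = 0xEF02.

EF02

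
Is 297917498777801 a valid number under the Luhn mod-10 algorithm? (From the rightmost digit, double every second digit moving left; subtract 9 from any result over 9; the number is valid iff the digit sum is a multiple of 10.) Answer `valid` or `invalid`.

valid

From the right, keep odd positions and double even positions (subtract 9 from any doubled value over 9):
  doubled (positions 2,4,...): 0 5 5 9 5 9 9 → sum 42
  kept (positions 1,3,...): 1 8 7 8 4 1 7 2 → sum 38
Total = 80.
80 mod 10 = 0, so the number is valid.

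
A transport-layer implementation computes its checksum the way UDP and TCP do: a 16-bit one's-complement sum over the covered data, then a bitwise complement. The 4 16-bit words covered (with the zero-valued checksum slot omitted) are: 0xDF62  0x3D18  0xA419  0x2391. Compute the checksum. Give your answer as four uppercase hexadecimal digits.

One's-complement addition (fold any carry out of bit 15 back into bit 0):
  0xDF62 + 0x3D18 = 0x11C7A → wrap carry → 0x1C7B
  0x1C7B + 0xA419 = 0x0C094
  0xC094 + 0x2391 = 0x0E425
One's-complement sum = 0xE425.
Checksum = ~0xE425 & 0xFFFF = 0x1BDA.

1BDA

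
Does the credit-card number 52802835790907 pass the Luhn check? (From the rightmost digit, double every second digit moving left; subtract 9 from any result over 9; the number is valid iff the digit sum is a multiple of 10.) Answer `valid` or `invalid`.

invalid

From the right, keep odd positions and double even positions (subtract 9 from any doubled value over 9):
  doubled (positions 2,4,...): 0 0 5 6 4 7 1 → sum 23
  kept (positions 1,3,...): 7 9 9 5 8 0 2 → sum 40
Total = 63.
63 mod 10 = 3, so the number is invalid.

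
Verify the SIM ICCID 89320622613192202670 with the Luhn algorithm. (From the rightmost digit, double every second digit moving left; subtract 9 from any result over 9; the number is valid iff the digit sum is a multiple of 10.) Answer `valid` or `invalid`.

invalid

From the right, keep odd positions and double even positions (subtract 9 from any doubled value over 9):
  doubled (positions 2,4,...): 5 4 4 9 6 3 4 0 6 7 → sum 48
  kept (positions 1,3,...): 0 6 0 2 1 1 2 6 2 9 → sum 29
Total = 77.
77 mod 10 = 7, so the number is invalid.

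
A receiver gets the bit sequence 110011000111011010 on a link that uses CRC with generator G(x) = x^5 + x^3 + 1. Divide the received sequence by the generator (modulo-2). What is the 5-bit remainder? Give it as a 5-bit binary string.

00000

Modulo-2 division of 110011000111011010 by 101001:
  pos 0: 110011 XOR 101001 = 011010
  pos 1: 110100 XOR 101001 = 011101
  pos 2: 111010 XOR 101001 = 010011
  pos 3: 100110 XOR 101001 = 001111
  pos 5: 111111 XOR 101001 = 010110
  pos 6: 101101 XOR 101001 = 000100
  pos 9: 100011 XOR 101001 = 001010
  pos 11: 101001 XOR 101001 = 000000
Remainder = 00000 (zero — the frame passes the CRC check).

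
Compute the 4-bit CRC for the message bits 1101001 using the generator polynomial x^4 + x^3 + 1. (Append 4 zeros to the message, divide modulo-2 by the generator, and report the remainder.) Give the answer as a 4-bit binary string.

Append 4 zeros: 11010010000. Divide by 11001 (XOR where the leading bit is 1):
  pos 0: 11010 XOR 11001 = 00011
  pos 3: 11010 XOR 11001 = 00011
  pos 6: 11000 XOR 11001 = 00001
Remainder (last 4 bits) = 0001. This is the CRC / FCS.

0001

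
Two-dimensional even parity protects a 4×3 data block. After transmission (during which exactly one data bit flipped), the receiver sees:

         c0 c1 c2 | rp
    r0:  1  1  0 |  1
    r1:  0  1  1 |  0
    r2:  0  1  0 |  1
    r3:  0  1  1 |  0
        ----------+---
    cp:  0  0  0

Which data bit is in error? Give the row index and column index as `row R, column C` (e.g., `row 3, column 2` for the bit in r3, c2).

Recompute each row's even parity and compare to rp:
  r0: data parity 0, sent rp 1 → mismatch
  r1: data parity 0, sent rp 0 → ok
  r2: data parity 1, sent rp 1 → ok
  r3: data parity 0, sent rp 0 → ok
Recompute each column's even parity and compare to cp:
  c0: data parity 1, sent cp 0 → mismatch
  c1: data parity 0, sent cp 0 → ok
  c2: data parity 0, sent cp 0 → ok
Exactly one row (r0) and one column (c0) fail → the flipped bit is at their intersection.

row 0, column 0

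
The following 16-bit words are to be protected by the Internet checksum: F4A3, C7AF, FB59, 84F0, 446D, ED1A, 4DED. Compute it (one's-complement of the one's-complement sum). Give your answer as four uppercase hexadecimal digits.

One's-complement addition (fold any carry out of bit 15 back into bit 0):
  0xF4A3 + 0xC7AF = 0x1BC52 → wrap carry → 0xBC53
  0xBC53 + 0xFB59 = 0x1B7AC → wrap carry → 0xB7AD
  0xB7AD + 0x84F0 = 0x13C9D → wrap carry → 0x3C9E
  0x3C9E + 0x446D = 0x0810B
  0x810B + 0xED1A = 0x16E25 → wrap carry → 0x6E26
  0x6E26 + 0x4DED = 0x0BC13
One's-complement sum = 0xBC13.
Checksum = ~0xBC13 & 0xFFFF = 0x43EC.

43EC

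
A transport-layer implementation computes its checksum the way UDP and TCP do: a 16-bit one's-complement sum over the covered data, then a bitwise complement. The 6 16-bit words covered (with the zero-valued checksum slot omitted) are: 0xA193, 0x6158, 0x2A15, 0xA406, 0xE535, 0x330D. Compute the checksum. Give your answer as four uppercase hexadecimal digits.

One's-complement addition (fold any carry out of bit 15 back into bit 0):
  0xA193 + 0x6158 = 0x102EB → wrap carry → 0x02EC
  0x02EC + 0x2A15 = 0x02D01
  0x2D01 + 0xA406 = 0x0D107
  0xD107 + 0xE535 = 0x1B63C → wrap carry → 0xB63D
  0xB63D + 0x330D = 0x0E94A
One's-complement sum = 0xE94A.
Checksum = ~0xE94A & 0xFFFF = 0x16B5.

16B5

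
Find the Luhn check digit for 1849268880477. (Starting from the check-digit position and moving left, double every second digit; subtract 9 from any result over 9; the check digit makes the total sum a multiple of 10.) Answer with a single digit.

1

Partial digits right→left: 7 7 4 0 8 8 8 6 2 9 4 8 1
Double every second digit counting from the check-digit position (so the 1st, 3rd, 5th, ... of the partial from the right).
  doubled (with −9 where >9): 5 8 7 7 4 8 2 → sum 41
  kept as-is: 7 0 8 6 9 8 → sum 38
Total = 41 + 38 = 79.
Check digit = (10 − (79 mod 10)) mod 10 = 1.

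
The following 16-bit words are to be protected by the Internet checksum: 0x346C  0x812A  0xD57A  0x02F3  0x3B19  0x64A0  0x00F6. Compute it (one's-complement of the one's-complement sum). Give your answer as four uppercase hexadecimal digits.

D14B

One's-complement addition (fold any carry out of bit 15 back into bit 0):
  0x346C + 0x812A = 0x0B596
  0xB596 + 0xD57A = 0x18B10 → wrap carry → 0x8B11
  0x8B11 + 0x02F3 = 0x08E04
  0x8E04 + 0x3B19 = 0x0C91D
  0xC91D + 0x64A0 = 0x12DBD → wrap carry → 0x2DBE
  0x2DBE + 0x00F6 = 0x02EB4
One's-complement sum = 0x2EB4.
Checksum = ~0x2EB4 & 0xFFFF = 0xD14B.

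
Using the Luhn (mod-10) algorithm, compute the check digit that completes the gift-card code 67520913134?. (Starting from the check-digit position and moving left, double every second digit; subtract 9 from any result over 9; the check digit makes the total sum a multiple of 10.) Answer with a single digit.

0

Partial digits right→left: 4 3 1 3 1 9 0 2 5 7 6
Double every second digit counting from the check-digit position (so the 1st, 3rd, 5th, ... of the partial from the right).
  doubled (with −9 where >9): 8 2 2 0 1 3 → sum 16
  kept as-is: 3 3 9 2 7 → sum 24
Total = 16 + 24 = 40.
Check digit = (10 − (40 mod 10)) mod 10 = 0.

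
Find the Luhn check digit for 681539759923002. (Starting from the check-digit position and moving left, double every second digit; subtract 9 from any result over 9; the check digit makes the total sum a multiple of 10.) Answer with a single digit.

8

Partial digits right→left: 2 0 0 3 2 9 9 5 7 9 3 5 1 8 6
Double every second digit counting from the check-digit position (so the 1st, 3rd, 5th, ... of the partial from the right).
  doubled (with −9 where >9): 4 0 4 9 5 6 2 3 → sum 33
  kept as-is: 0 3 9 5 9 5 8 → sum 39
Total = 33 + 39 = 72.
Check digit = (10 − (72 mod 10)) mod 10 = 8.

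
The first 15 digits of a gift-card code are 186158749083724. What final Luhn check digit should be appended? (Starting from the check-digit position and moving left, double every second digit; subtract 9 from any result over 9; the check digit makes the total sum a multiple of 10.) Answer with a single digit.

Partial digits right→left: 4 2 7 3 8 0 9 4 7 8 5 1 6 8 1
Double every second digit counting from the check-digit position (so the 1st, 3rd, 5th, ... of the partial from the right).
  doubled (with −9 where >9): 8 5 7 9 5 1 3 2 → sum 40
  kept as-is: 2 3 0 4 8 1 8 → sum 26
Total = 40 + 26 = 66.
Check digit = (10 − (66 mod 10)) mod 10 = 4.

4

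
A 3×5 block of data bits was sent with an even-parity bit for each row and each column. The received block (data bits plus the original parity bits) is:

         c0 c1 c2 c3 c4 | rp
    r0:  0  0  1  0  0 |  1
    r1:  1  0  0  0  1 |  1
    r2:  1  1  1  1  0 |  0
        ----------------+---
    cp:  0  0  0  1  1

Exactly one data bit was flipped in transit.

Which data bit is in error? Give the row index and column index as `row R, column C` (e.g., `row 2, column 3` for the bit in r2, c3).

row 1, column 1

Recompute each row's even parity and compare to rp:
  r0: data parity 1, sent rp 1 → ok
  r1: data parity 0, sent rp 1 → mismatch
  r2: data parity 0, sent rp 0 → ok
Recompute each column's even parity and compare to cp:
  c0: data parity 0, sent cp 0 → ok
  c1: data parity 1, sent cp 0 → mismatch
  c2: data parity 0, sent cp 0 → ok
  c3: data parity 1, sent cp 1 → ok
  c4: data parity 1, sent cp 1 → ok
Exactly one row (r1) and one column (c1) fail → the flipped bit is at their intersection.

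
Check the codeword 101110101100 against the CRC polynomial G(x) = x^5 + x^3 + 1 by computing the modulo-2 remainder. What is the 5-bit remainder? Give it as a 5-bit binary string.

Modulo-2 division of 101110101100 by 101001:
  pos 0: 101110 XOR 101001 = 000111
  pos 3: 111101 XOR 101001 = 010100
  pos 4: 101001 XOR 101001 = 000000
Remainder = 00000 (zero — the frame passes the CRC check).

00000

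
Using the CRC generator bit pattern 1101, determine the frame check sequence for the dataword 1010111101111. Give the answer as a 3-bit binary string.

111

Append 3 zeros: 1010111101111000. Divide by 1101 (XOR where the leading bit is 1):
  pos 0: 1010 XOR 1101 = 0111
  pos 1: 1111 XOR 1101 = 0010
  pos 3: 1011 XOR 1101 = 0110
  pos 4: 1101 XOR 1101 = 0000
  pos 9: 1111 XOR 1101 = 0010
  pos 11: 1000 XOR 1101 = 0101
  pos 12: 1010 XOR 1101 = 0111
Remainder (last 3 bits) = 111. This is the CRC / FCS.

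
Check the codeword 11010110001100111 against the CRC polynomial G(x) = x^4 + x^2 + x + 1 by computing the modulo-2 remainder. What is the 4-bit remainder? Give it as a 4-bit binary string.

Modulo-2 division of 11010110001100111 by 10111:
  pos 0: 11010 XOR 10111 = 01101
  pos 1: 11011 XOR 10111 = 01100
  pos 2: 11001 XOR 10111 = 01110
  pos 3: 11100 XOR 10111 = 01011
  pos 4: 10110 XOR 10111 = 00001
  pos 8: 10110 XOR 10111 = 00001
  pos 12: 10111 XOR 10111 = 00000
Remainder = 0000 (zero — the frame passes the CRC check).

0000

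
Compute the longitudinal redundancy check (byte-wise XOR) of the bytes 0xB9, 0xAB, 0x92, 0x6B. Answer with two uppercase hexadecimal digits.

EB

XOR the bytes together:
  start with 0xB9
  0xB9 ⊕ 0xAB = 0x12
  0x12 ⊕ 0x92 = 0x80
  0x80 ⊕ 0x6B = 0xEB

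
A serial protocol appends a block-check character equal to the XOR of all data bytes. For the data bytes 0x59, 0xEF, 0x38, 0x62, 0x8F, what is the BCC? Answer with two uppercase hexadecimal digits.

XOR the bytes together:
  start with 0x59
  0x59 ⊕ 0xEF = 0xB6
  0xB6 ⊕ 0x38 = 0x8E
  0x8E ⊕ 0x62 = 0xEC
  0xEC ⊕ 0x8F = 0x63

63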